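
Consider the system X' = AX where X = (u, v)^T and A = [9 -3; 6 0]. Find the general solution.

u(t) = -c_1e^(3t) + c_2e^(6t), v(t) = -2c_1e^(3t) + c_2e^(6t)

Coefficient matrix A = [[9, -3], [6, 0]].
Characteristic polynomial det(A - λI) = λ^2 - 9λ + 18 = 0.
Eigenvalues λ = 3, 6.
For λ=3: (A-λI) row 1 is [6, -3], so an eigenvector is (-1, -2).
For λ=6: (A-λI) row 1 is [3, -3], so an eigenvector is (1, 1).
General solution: c_1e^(3t)(-1,-2) + c_2e^(6t)(1,1).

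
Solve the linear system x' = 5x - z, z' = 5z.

Coefficient matrix A = [[5, -1], [0, 5]].
Characteristic polynomial det(A - λI) = λ^2 - 10λ + 25 = 0.
Single eigenvalue λ = 5 with algebraic multiplicity 2.
Eigenvector v = (1,0); generalized eigenvector w with (A-λI)w=v is (1,-1).
General solution: e^(5t)[c_1·v + c_2·(t·v + w)].

x(t) = c_1e^(5t) + c_2te^(5t) + c_2e^(5t), z(t) = -c_2e^(5t)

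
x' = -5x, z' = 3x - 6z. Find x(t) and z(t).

x(t) = K_1e^(-5t), z(t) = 3K_1e^(-5t) + K_2e^(-6t)

Coefficient matrix A = [[-5, 0], [3, -6]].
Characteristic polynomial det(A - λI) = λ^2 + 11λ + 30 = 0.
Eigenvalues λ = -5, -6.
For λ=-5: (A-λI) row 2 is [3, -1], so an eigenvector is (1, 3).
For λ=-6: (A-λI) row 1 is [1, 0], so an eigenvector is (0, 1).
General solution: K_1e^(-5t)(1,3) + K_2e^(-6t)(0,1).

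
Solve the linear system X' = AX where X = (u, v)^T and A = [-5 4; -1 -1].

u(t) = 2K_1e^(-3t) + 2K_2te^(-3t) - 3K_2e^(-3t), v(t) = K_1e^(-3t) + K_2te^(-3t) - K_2e^(-3t)

Coefficient matrix A = [[-5, 4], [-1, -1]].
Characteristic polynomial det(A - λI) = λ^2 + 6λ + 9 = 0.
Single eigenvalue λ = -3 with algebraic multiplicity 2.
Eigenvector v = (2,1); generalized eigenvector w with (A-λI)w=v is (-3,-1).
General solution: e^(-3t)[K_1·v + K_2·(t·v + w)].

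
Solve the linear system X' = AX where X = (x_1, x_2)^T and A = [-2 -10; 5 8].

x_1(t) = K_1e^(3t)sin(5t) - K_1e^(3t)cos(5t) - K_2e^(3t)sin(5t) - K_2e^(3t)cos(5t), x_2(t) = -K_1e^(3t)sin(5t) + K_2e^(3t)cos(5t)

Coefficient matrix A = [[-2, -10], [5, 8]].
Characteristic polynomial det(A - λI) = λ^2 - 6λ + 34 = 0.
Eigenvalues λ = 3 ± 5i (complex conjugate pair).
For λ=3+5i: an eigenvector is (-1,0) - i(1,-1) = (-1 - i, 0 + i).
A real fundamental pair from Re and Im of e^((3+5i)t)v: X_1 = e^(3t)(cos(5t)·(-1,0) + sin(5t)·(1,-1)), X_2 = e^(3t)(sin(5t)·(-1,0) - cos(5t)·(1,-1)).
General solution: K_1X_1 + K_2X_2.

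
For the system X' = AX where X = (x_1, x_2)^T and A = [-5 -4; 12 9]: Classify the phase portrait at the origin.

A = [[-5,-4],[12,9]]; det(A-λI) = λ^2 - 4λ + 3.
λ = 1, 3: both positive.

unstable node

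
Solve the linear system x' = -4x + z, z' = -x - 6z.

x(t) = K_1e^(-5t) + K_2te^(-5t) - 2K_2e^(-5t), z(t) = -K_1e^(-5t) - K_2te^(-5t) + 3K_2e^(-5t)

Coefficient matrix A = [[-4, 1], [-1, -6]].
Characteristic polynomial det(A - λI) = λ^2 + 10λ + 25 = 0.
Single eigenvalue λ = -5 with algebraic multiplicity 2.
Eigenvector v = (1,-1); generalized eigenvector w with (A-λI)w=v is (-2,3).
General solution: e^(-5t)[K_1·v + K_2·(t·v + w)].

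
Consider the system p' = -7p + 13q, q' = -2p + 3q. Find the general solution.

Coefficient matrix A = [[-7, 13], [-2, 3]].
Characteristic polynomial det(A - λI) = λ^2 + 4λ + 5 = 0.
Eigenvalues λ = -2 ± i (complex conjugate pair).
For λ=-2+i: an eigenvector is (3,1) - i(-2,-1) = (3 + 2i, 1 + i).
A real fundamental pair from Re and Im of e^((-2+i)t)v: X_1 = e^(-2t)(cos(t)·(3,1) + sin(t)·(-2,-1)), X_2 = e^(-2t)(sin(t)·(3,1) - cos(t)·(-2,-1)).
General solution: C_1X_1 + C_2X_2.

p(t) = -2C_1e^(-2t)sin(t) + 3C_1e^(-2t)cos(t) + 3C_2e^(-2t)sin(t) + 2C_2e^(-2t)cos(t), q(t) = -C_1e^(-2t)sin(t) + C_1e^(-2t)cos(t) + C_2e^(-2t)sin(t) + C_2e^(-2t)cos(t)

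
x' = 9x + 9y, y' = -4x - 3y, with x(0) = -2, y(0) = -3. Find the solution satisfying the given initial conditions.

x(t) = -39te^(3t) - 2e^(3t), y(t) = 26te^(3t) - 3e^(3t)

Coefficient matrix A = [[9, 9], [-4, -3]].
Characteristic polynomial det(A - λI) = λ^2 - 6λ + 9 = 0.
Single eigenvalue λ = 3 with algebraic multiplicity 2.
Eigenvector v = (3,-2); generalized eigenvector w with (A-λI)w=v is (-1,1).
General solution: e^(3t)[C_1·v + C_2·(t·v + w)].
Applying x(0)=-2, y(0)=-3 gives C_1=-5, C_2=-13.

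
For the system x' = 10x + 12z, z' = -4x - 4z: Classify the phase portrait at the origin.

unstable node

A = [[10,12],[-4,-4]]; det(A-λI) = λ^2 - 6λ + 8.
λ = 2, 4: both positive.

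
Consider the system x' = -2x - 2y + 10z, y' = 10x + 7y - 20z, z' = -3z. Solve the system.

Coefficient matrix A = [[-2, -2, 10], [10, 7, -20], [0, 0, -3]].
det(A - λI) = 0 gives eigenvalues λ = 2, -3, 3.
For λ=2: eigenvector (1,-2,0).
For λ=-3: eigenvector (-2,4,1).
For λ=3: eigenvector (-2,5,0).
General solution: C_1e^(2t)(1,-2,0) + C_2e^(-3t)(-2,4,1) + C_3e^(3t)(-2,5,0).

x(t) = C_1e^(2t) - 2C_2e^(-3t) - 2C_3e^(3t), y(t) = -2C_1e^(2t) + 4C_2e^(-3t) + 5C_3e^(3t), z(t) = C_2e^(-3t)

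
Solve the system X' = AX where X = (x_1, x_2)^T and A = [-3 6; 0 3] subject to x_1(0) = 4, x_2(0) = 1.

Coefficient matrix A = [[-3, 6], [0, 3]].
Characteristic polynomial det(A - λI) = λ^2 - 9 = 0.
Eigenvalues λ = -3, 3.
For λ=-3: (A-λI) row 1 is [0, 6], so an eigenvector is (-1, 0).
For λ=3: (A-λI) row 1 is [-6, 6], so an eigenvector is (1, 1).
General solution: C_1e^(-3t)(-1,0) + C_2e^(3t)(1,1).
Applying x_1(0)=4, x_2(0)=1 gives C_1=-3, C_2=1.

x_1(t) = e^(3t) + 3e^(-3t), x_2(t) = e^(3t)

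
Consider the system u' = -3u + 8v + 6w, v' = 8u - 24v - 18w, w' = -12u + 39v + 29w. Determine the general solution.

u(t) = 2c_1e^(2t) + c_2e^(t) - c_3e^(-t), v(t) = -7c_1e^(2t) - 4c_2e^(t) + 2c_3e^(-t), w(t) = 11c_1e^(2t) + 6c_2e^(t) - 3c_3e^(-t)

Coefficient matrix A = [[-3, 8, 6], [8, -24, -18], [-12, 39, 29]].
det(A - λI) = 0 gives eigenvalues λ = 2, 1, -1.
For λ=2: eigenvector (2,-7,11).
For λ=1: eigenvector (1,-4,6).
For λ=-1: eigenvector (-1,2,-3).
General solution: c_1e^(2t)(2,-7,11) + c_2e^(t)(1,-4,6) + c_3e^(-t)(-1,2,-3).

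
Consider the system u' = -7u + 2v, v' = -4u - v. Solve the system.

u(t) = -C_1e^(-5t) + C_2e^(-3t), v(t) = -C_1e^(-5t) + 2C_2e^(-3t)

Coefficient matrix A = [[-7, 2], [-4, -1]].
Characteristic polynomial det(A - λI) = λ^2 + 8λ + 15 = 0.
Eigenvalues λ = -5, -3.
For λ=-5: (A-λI) row 1 is [-2, 2], so an eigenvector is (-1, -1).
For λ=-3: (A-λI) row 1 is [-4, 2], so an eigenvector is (1, 2).
General solution: C_1e^(-5t)(-1,-1) + C_2e^(-3t)(1,2).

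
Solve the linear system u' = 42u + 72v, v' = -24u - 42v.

Coefficient matrix A = [[42, 72], [-24, -42]].
Characteristic polynomial det(A - λI) = λ^2 - 36 = 0.
Eigenvalues λ = -6, 6.
For λ=-6: (A-λI) row 1 is [48, 72], so an eigenvector is (-3, 2).
For λ=6: (A-λI) row 1 is [36, 72], so an eigenvector is (-2, 1).
General solution: c_1e^(-6t)(-3,2) + c_2e^(6t)(-2,1).

u(t) = -3c_1e^(-6t) - 2c_2e^(6t), v(t) = 2c_1e^(-6t) + c_2e^(6t)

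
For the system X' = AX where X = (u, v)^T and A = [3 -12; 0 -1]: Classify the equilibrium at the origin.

A = [[3,-12],[0,-1]]; det(A-λI) = λ^2 - 2λ - 3.
λ = 3, -1: opposite signs.

saddle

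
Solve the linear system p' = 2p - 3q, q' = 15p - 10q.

p(t) = K_1e^(-4t)cos(3t) + K_2e^(-4t)sin(3t), q(t) = K_1e^(-4t)sin(3t) + 2K_1e^(-4t)cos(3t) + 2K_2e^(-4t)sin(3t) - K_2e^(-4t)cos(3t)

Coefficient matrix A = [[2, -3], [15, -10]].
Characteristic polynomial det(A - λI) = λ^2 + 8λ + 25 = 0.
Eigenvalues λ = -4 ± 3i (complex conjugate pair).
For λ=-4+3i: an eigenvector is (1,2) - i(0,1) = (1, 2 - i).
A real fundamental pair from Re and Im of e^((-4+3i)t)v: X_1 = e^(-4t)(cos(3t)·(1,2) + sin(3t)·(0,1)), X_2 = e^(-4t)(sin(3t)·(1,2) - cos(3t)·(0,1)).
General solution: K_1X_1 + K_2X_2.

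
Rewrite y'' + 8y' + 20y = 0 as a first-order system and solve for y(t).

Let x_1 = y, x_2 = y'. Then x_1' = x_2 and x_2' = -20x_1 - 8x_2.
A = [[0,1],[-20,-8]]; det(A-λI) = λ^2 + 8λ + 20.
Eigenvalues λ = -4 ± 2i.

y(t) = c_1e^(-4t)cos(2t) + c_2e^(-4t)sin(2t)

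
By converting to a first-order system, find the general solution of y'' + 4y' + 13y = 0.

y(t) = K_1e^(-2t)cos(3t) + K_2e^(-2t)sin(3t)

Let x_1 = y, x_2 = y'. Then x_1' = x_2 and x_2' = -13x_1 - 4x_2.
A = [[0,1],[-13,-4]]; det(A-λI) = λ^2 + 4λ + 13.
Eigenvalues λ = -2 ± 3i.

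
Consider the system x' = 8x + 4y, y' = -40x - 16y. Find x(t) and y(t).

Coefficient matrix A = [[8, 4], [-40, -16]].
Characteristic polynomial det(A - λI) = λ^2 + 8λ + 32 = 0.
Eigenvalues λ = -4 ± 4i (complex conjugate pair).
For λ=-4+4i: an eigenvector is (-1,3) - i(0,1) = (-1, 3 - i).
A real fundamental pair from Re and Im of e^((-4+4i)t)v: X_1 = e^(-4t)(cos(4t)·(-1,3) + sin(4t)·(0,1)), X_2 = e^(-4t)(sin(4t)·(-1,3) - cos(4t)·(0,1)).
General solution: c_1X_1 + c_2X_2.

x(t) = -c_1e^(-4t)cos(4t) - c_2e^(-4t)sin(4t), y(t) = c_1e^(-4t)sin(4t) + 3c_1e^(-4t)cos(4t) + 3c_2e^(-4t)sin(4t) - c_2e^(-4t)cos(4t)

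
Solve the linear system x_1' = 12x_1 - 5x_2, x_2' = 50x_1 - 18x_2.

Coefficient matrix A = [[12, -5], [50, -18]].
Characteristic polynomial det(A - λI) = λ^2 + 6λ + 34 = 0.
Eigenvalues λ = -3 ± 5i (complex conjugate pair).
For λ=-3+5i: an eigenvector is (0,-1) - i(1,3) = (0 - i, -1 - 3i).
A real fundamental pair from Re and Im of e^((-3+5i)t)v: X_1 = e^(-3t)(cos(5t)·(0,-1) + sin(5t)·(1,3)), X_2 = e^(-3t)(sin(5t)·(0,-1) - cos(5t)·(1,3)).
General solution: K_1X_1 + K_2X_2.

x_1(t) = K_1e^(-3t)sin(5t) - K_2e^(-3t)cos(5t), x_2(t) = 3K_1e^(-3t)sin(5t) - K_1e^(-3t)cos(5t) - K_2e^(-3t)sin(5t) - 3K_2e^(-3t)cos(5t)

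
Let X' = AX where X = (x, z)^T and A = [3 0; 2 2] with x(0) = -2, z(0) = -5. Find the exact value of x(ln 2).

A = [[3,0],[2,2]]; eigenvalues λ = 3, 2.
Eigenvectors: (1,2) for λ=3, (0,1) for λ=2.
From the initial condition, c_1 = -2, c_2 = -1.
x(ln 2) = (-2)(2^3)(1) + (-1)(2^2)(0) = -16.

-16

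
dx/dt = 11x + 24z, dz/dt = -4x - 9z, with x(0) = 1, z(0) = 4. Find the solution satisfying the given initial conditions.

x(t) = 27e^(3t) - 26e^(-t), z(t) = -9e^(3t) + 13e^(-t)

Coefficient matrix A = [[11, 24], [-4, -9]].
Characteristic polynomial det(A - λI) = λ^2 - 2λ - 3 = 0.
Eigenvalues λ = -1, 3.
For λ=-1: (A-λI) row 1 is [12, 24], so an eigenvector is (-2, 1).
For λ=3: (A-λI) row 1 is [8, 24], so an eigenvector is (3, -1).
General solution: c_1e^(-t)(-2,1) + c_2e^(3t)(3,-1).
Applying x(0)=1, z(0)=4 gives c_1=13, c_2=9.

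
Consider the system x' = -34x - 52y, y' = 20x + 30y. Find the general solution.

x(t) = 2c_1e^(-2t)sin(4t) + 3c_1e^(-2t)cos(4t) + 3c_2e^(-2t)sin(4t) - 2c_2e^(-2t)cos(4t), y(t) = -c_1e^(-2t)sin(4t) - 2c_1e^(-2t)cos(4t) - 2c_2e^(-2t)sin(4t) + c_2e^(-2t)cos(4t)

Coefficient matrix A = [[-34, -52], [20, 30]].
Characteristic polynomial det(A - λI) = λ^2 + 4λ + 20 = 0.
Eigenvalues λ = -2 ± 4i (complex conjugate pair).
For λ=-2+4i: an eigenvector is (3,-2) - i(2,-1) = (3 - 2i, -2 + i).
A real fundamental pair from Re and Im of e^((-2+4i)t)v: X_1 = e^(-2t)(cos(4t)·(3,-2) + sin(4t)·(2,-1)), X_2 = e^(-2t)(sin(4t)·(3,-2) - cos(4t)·(2,-1)).
General solution: c_1X_1 + c_2X_2.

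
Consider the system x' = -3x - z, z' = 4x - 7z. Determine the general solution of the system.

Coefficient matrix A = [[-3, -1], [4, -7]].
Characteristic polynomial det(A - λI) = λ^2 + 10λ + 25 = 0.
Single eigenvalue λ = -5 with algebraic multiplicity 2.
Eigenvector v = (-1,-2); generalized eigenvector w with (A-λI)w=v is (1,3).
General solution: e^(-5t)[c_1·v + c_2·(t·v + w)].

x(t) = -c_1e^(-5t) - c_2te^(-5t) + c_2e^(-5t), z(t) = -2c_1e^(-5t) - 2c_2te^(-5t) + 3c_2e^(-5t)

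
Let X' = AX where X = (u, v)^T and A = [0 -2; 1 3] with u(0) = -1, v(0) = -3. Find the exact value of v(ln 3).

A = [[0,-2],[1,3]]; eigenvalues λ = 1, 2.
Eigenvectors: (-2,1) for λ=1, (-1,1) for λ=2.
From the initial condition, c_1 = 4, c_2 = -7.
v(ln 3) = (4)(3^1)(1) + (-7)(3^2)(1) = -51.

-51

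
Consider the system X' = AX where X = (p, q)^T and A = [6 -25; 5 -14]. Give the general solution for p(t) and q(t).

p(t) = -C_1e^(-4t)sin(5t) + 2C_1e^(-4t)cos(5t) + 2C_2e^(-4t)sin(5t) + C_2e^(-4t)cos(5t), q(t) = C_1e^(-4t)cos(5t) + C_2e^(-4t)sin(5t)

Coefficient matrix A = [[6, -25], [5, -14]].
Characteristic polynomial det(A - λI) = λ^2 + 8λ + 41 = 0.
Eigenvalues λ = -4 ± 5i (complex conjugate pair).
For λ=-4+5i: an eigenvector is (2,1) - i(-1,0) = (2 + i, 1).
A real fundamental pair from Re and Im of e^((-4+5i)t)v: X_1 = e^(-4t)(cos(5t)·(2,1) + sin(5t)·(-1,0)), X_2 = e^(-4t)(sin(5t)·(2,1) - cos(5t)·(-1,0)).
General solution: C_1X_1 + C_2X_2.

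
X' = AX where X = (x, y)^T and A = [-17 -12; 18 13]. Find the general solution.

x(t) = -K_1e^(-5t) - 2K_2e^(t), y(t) = K_1e^(-5t) + 3K_2e^(t)

Coefficient matrix A = [[-17, -12], [18, 13]].
Characteristic polynomial det(A - λI) = λ^2 + 4λ - 5 = 0.
Eigenvalues λ = -5, 1.
For λ=-5: (A-λI) row 1 is [-12, -12], so an eigenvector is (-1, 1).
For λ=1: (A-λI) row 1 is [-18, -12], so an eigenvector is (-2, 3).
General solution: K_1e^(-5t)(-1,1) + K_2e^(t)(-2,3).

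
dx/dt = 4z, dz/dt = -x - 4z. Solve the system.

Coefficient matrix A = [[0, 4], [-1, -4]].
Characteristic polynomial det(A - λI) = λ^2 + 4λ + 4 = 0.
Single eigenvalue λ = -2 with algebraic multiplicity 2.
Eigenvector v = (2,-1); generalized eigenvector w with (A-λI)w=v is (-3,2).
General solution: e^(-2t)[C_1·v + C_2·(t·v + w)].

x(t) = 2C_1e^(-2t) + 2C_2te^(-2t) - 3C_2e^(-2t), z(t) = -C_1e^(-2t) - C_2te^(-2t) + 2C_2e^(-2t)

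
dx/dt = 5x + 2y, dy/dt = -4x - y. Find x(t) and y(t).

Coefficient matrix A = [[5, 2], [-4, -1]].
Characteristic polynomial det(A - λI) = λ^2 - 4λ + 3 = 0.
Eigenvalues λ = 1, 3.
For λ=1: (A-λI) row 1 is [4, 2], so an eigenvector is (1, -2).
For λ=3: (A-λI) row 1 is [2, 2], so an eigenvector is (1, -1).
General solution: C_1e^(t)(1,-2) + C_2e^(3t)(1,-1).

x(t) = C_1e^(t) + C_2e^(3t), y(t) = -2C_1e^(t) - C_2e^(3t)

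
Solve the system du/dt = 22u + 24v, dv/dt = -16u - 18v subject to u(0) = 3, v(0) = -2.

u(t) = 3e^(6t), v(t) = -2e^(6t)

Coefficient matrix A = [[22, 24], [-16, -18]].
Characteristic polynomial det(A - λI) = λ^2 - 4λ - 12 = 0.
Eigenvalues λ = -2, 6.
For λ=-2: (A-λI) row 1 is [24, 24], so an eigenvector is (-1, 1).
For λ=6: (A-λI) row 1 is [16, 24], so an eigenvector is (3, -2).
General solution: c_1e^(-2t)(-1,1) + c_2e^(6t)(3,-2).
Applying u(0)=3, v(0)=-2 gives c_1=0, c_2=1.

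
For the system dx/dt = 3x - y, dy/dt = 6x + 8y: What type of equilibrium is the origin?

A = [[3,-1],[6,8]]; det(A-λI) = λ^2 - 11λ + 30.
λ = 5, 6: both positive.

unstable node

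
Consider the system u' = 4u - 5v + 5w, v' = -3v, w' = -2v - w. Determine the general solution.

Coefficient matrix A = [[4, -5, 5], [0, -3, 0], [0, -2, -1]].
det(A - λI) = 0 gives eigenvalues λ = -3, -1, 4.
For λ=-3: eigenvector (0,1,1).
For λ=-1: eigenvector (1,0,-1).
For λ=4: eigenvector (1,0,0).
General solution: c_1e^(-3t)(0,1,1) + c_2e^(-t)(1,0,-1) + c_3e^(4t)(1,0,0).

u(t) = c_2e^(-t) + c_3e^(4t), v(t) = c_1e^(-3t), w(t) = c_1e^(-3t) - c_2e^(-t)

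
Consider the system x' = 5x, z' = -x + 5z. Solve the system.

x(t) = -C_2e^(5t), z(t) = C_1e^(5t) + C_2te^(5t) - C_2e^(5t)

Coefficient matrix A = [[5, 0], [-1, 5]].
Characteristic polynomial det(A - λI) = λ^2 - 10λ + 25 = 0.
Single eigenvalue λ = 5 with algebraic multiplicity 2.
Eigenvector v = (0,1); generalized eigenvector w with (A-λI)w=v is (-1,-1).
General solution: e^(5t)[C_1·v + C_2·(t·v + w)].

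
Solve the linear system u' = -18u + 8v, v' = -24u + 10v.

u(t) = -2c_1e^(-6t) - c_2e^(-2t), v(t) = -3c_1e^(-6t) - 2c_2e^(-2t)

Coefficient matrix A = [[-18, 8], [-24, 10]].
Characteristic polynomial det(A - λI) = λ^2 + 8λ + 12 = 0.
Eigenvalues λ = -6, -2.
For λ=-6: (A-λI) row 1 is [-12, 8], so an eigenvector is (-2, -3).
For λ=-2: (A-λI) row 1 is [-16, 8], so an eigenvector is (-1, -2).
General solution: c_1e^(-6t)(-2,-3) + c_2e^(-2t)(-1,-2).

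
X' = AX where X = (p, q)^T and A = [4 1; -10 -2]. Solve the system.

p(t) = -c_1e^(t)sin(t) + c_2e^(t)cos(t), q(t) = 3c_1e^(t)sin(t) - c_1e^(t)cos(t) - c_2e^(t)sin(t) - 3c_2e^(t)cos(t)

Coefficient matrix A = [[4, 1], [-10, -2]].
Characteristic polynomial det(A - λI) = λ^2 - 2λ + 2 = 0.
Eigenvalues λ = 1 ± i (complex conjugate pair).
For λ=1+i: an eigenvector is (0,-1) - i(-1,3) = (0 + i, -1 - 3i).
A real fundamental pair from Re and Im of e^((1+i)t)v: X_1 = e^(t)(cos(t)·(0,-1) + sin(t)·(-1,3)), X_2 = e^(t)(sin(t)·(0,-1) - cos(t)·(-1,3)).
General solution: c_1X_1 + c_2X_2.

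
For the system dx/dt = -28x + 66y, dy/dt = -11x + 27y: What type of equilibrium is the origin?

A = [[-28,66],[-11,27]]; det(A-λI) = λ^2 + λ - 30.
λ = -6, 5: opposite signs.

saddle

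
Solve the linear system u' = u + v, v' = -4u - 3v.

Coefficient matrix A = [[1, 1], [-4, -3]].
Characteristic polynomial det(A - λI) = λ^2 + 2λ + 1 = 0.
Single eigenvalue λ = -1 with algebraic multiplicity 2.
Eigenvector v = (1,-2); generalized eigenvector w with (A-λI)w=v is (1,-1).
General solution: e^(-t)[C_1·v + C_2·(t·v + w)].

u(t) = C_1e^(-t) + C_2te^(-t) + C_2e^(-t), v(t) = -2C_1e^(-t) - 2C_2te^(-t) - C_2e^(-t)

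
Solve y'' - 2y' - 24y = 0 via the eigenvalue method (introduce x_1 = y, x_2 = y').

Let x_1 = y, x_2 = y'. Then x_1' = x_2 and x_2' = 24x_1 + 2x_2.
A = [[0,1],[24,2]]; det(A-λI) = λ^2 - 2λ - 24.
Eigenvalues λ = -4, 6 with eigenvectors (1,-4), (1,6).

y(t) = K_1e^(-4t) + K_2e^(6t)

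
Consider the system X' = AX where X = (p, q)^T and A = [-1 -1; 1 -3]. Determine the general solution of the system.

p(t) = -c_1e^(-2t) - c_2te^(-2t) - 2c_2e^(-2t), q(t) = -c_1e^(-2t) - c_2te^(-2t) - c_2e^(-2t)

Coefficient matrix A = [[-1, -1], [1, -3]].
Characteristic polynomial det(A - λI) = λ^2 + 4λ + 4 = 0.
Single eigenvalue λ = -2 with algebraic multiplicity 2.
Eigenvector v = (-1,-1); generalized eigenvector w with (A-λI)w=v is (-2,-1).
General solution: e^(-2t)[c_1·v + c_2·(t·v + w)].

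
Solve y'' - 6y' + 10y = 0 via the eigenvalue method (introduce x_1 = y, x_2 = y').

Let x_1 = y, x_2 = y'. Then x_1' = x_2 and x_2' = -10x_1 + 6x_2.
A = [[0,1],[-10,6]]; det(A-λI) = λ^2 - 6λ + 10.
Eigenvalues λ = 3 ± i.

y(t) = c_1e^(3t)cos(t) + c_2e^(3t)sin(t)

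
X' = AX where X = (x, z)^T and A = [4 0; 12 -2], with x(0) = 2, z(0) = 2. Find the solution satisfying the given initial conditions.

x(t) = 2e^(4t), z(t) = 4e^(4t) - 2e^(-2t)

Coefficient matrix A = [[4, 0], [12, -2]].
Characteristic polynomial det(A - λI) = λ^2 - 2λ - 8 = 0.
Eigenvalues λ = -2, 4.
For λ=-2: (A-λI) row 1 is [6, 0], so an eigenvector is (0, -1).
For λ=4: (A-λI) row 2 is [12, -6], so an eigenvector is (-1, -2).
General solution: c_1e^(-2t)(0,-1) + c_2e^(4t)(-1,-2).
Applying x(0)=2, z(0)=2 gives c_1=2, c_2=-2.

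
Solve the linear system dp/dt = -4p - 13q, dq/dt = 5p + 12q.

Coefficient matrix A = [[-4, -13], [5, 12]].
Characteristic polynomial det(A - λI) = λ^2 - 8λ + 17 = 0.
Eigenvalues λ = 4 ± i (complex conjugate pair).
For λ=4+i: an eigenvector is (3,-2) - i(2,-1) = (3 - 2i, -2 + i).
A real fundamental pair from Re and Im of e^((4+i)t)v: X_1 = e^(4t)(cos(t)·(3,-2) + sin(t)·(2,-1)), X_2 = e^(4t)(sin(t)·(3,-2) - cos(t)·(2,-1)).
General solution: K_1X_1 + K_2X_2.

p(t) = 2K_1e^(4t)sin(t) + 3K_1e^(4t)cos(t) + 3K_2e^(4t)sin(t) - 2K_2e^(4t)cos(t), q(t) = -K_1e^(4t)sin(t) - 2K_1e^(4t)cos(t) - 2K_2e^(4t)sin(t) + K_2e^(4t)cos(t)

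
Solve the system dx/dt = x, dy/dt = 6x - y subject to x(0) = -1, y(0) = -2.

x(t) = -e^(t), y(t) = -3e^(t) + e^(-t)

Coefficient matrix A = [[1, 0], [6, -1]].
Characteristic polynomial det(A - λI) = λ^2 - 1 = 0.
Eigenvalues λ = -1, 1.
For λ=-1: (A-λI) row 1 is [2, 0], so an eigenvector is (0, -1).
For λ=1: (A-λI) row 2 is [6, -2], so an eigenvector is (1, 3).
General solution: C_1e^(-t)(0,-1) + C_2e^(t)(1,3).
Applying x(0)=-1, y(0)=-2 gives C_1=-1, C_2=-1.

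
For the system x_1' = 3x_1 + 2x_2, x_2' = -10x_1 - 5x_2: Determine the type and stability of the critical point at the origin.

A = [[3,2],[-10,-5]]; det(A-λI) = λ^2 + 2λ + 5.
λ = -1 ± 2i: negative real part.

stable spiral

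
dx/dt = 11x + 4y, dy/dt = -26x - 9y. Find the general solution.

Coefficient matrix A = [[11, 4], [-26, -9]].
Characteristic polynomial det(A - λI) = λ^2 - 2λ + 5 = 0.
Eigenvalues λ = 1 ± 2i (complex conjugate pair).
For λ=1+2i: an eigenvector is (-1,3) - i(1,-2) = (-1 - i, 3 + 2i).
A real fundamental pair from Re and Im of e^((1+2i)t)v: X_1 = e^(t)(cos(2t)·(-1,3) + sin(2t)·(1,-2)), X_2 = e^(t)(sin(2t)·(-1,3) - cos(2t)·(1,-2)).
General solution: c_1X_1 + c_2X_2.

x(t) = c_1e^(t)sin(2t) - c_1e^(t)cos(2t) - c_2e^(t)sin(2t) - c_2e^(t)cos(2t), y(t) = -2c_1e^(t)sin(2t) + 3c_1e^(t)cos(2t) + 3c_2e^(t)sin(2t) + 2c_2e^(t)cos(2t)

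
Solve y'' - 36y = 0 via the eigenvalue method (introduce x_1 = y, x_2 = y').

y(t) = c_1e^(-6t) + c_2e^(6t)

Let x_1 = y, x_2 = y'. Then x_1' = x_2 and x_2' = 36x_1.
A = [[0,1],[36,0]]; det(A-λI) = λ^2 - 36.
Eigenvalues λ = -6, 6 with eigenvectors (1,-6), (1,6).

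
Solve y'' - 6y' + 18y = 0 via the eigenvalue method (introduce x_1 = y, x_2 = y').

Let x_1 = y, x_2 = y'. Then x_1' = x_2 and x_2' = -18x_1 + 6x_2.
A = [[0,1],[-18,6]]; det(A-λI) = λ^2 - 6λ + 18.
Eigenvalues λ = 3 ± 3i.

y(t) = K_1e^(3t)cos(3t) + K_2e^(3t)sin(3t)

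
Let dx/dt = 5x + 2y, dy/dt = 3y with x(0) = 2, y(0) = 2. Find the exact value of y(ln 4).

A = [[5,2],[0,3]]; eigenvalues λ = 5, 3.
Eigenvectors: (1,0) for λ=5, (1,-1) for λ=3.
From the initial condition, c_1 = 4, c_2 = -2.
y(ln 4) = (4)(4^5)(0) + (-2)(4^3)(-1) = 128.

128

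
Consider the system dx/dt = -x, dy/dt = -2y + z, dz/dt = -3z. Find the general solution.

Coefficient matrix A = [[-1, 0, 0], [0, -2, 1], [0, 0, -3]].
det(A - λI) = 0 gives eigenvalues λ = -1, -3, -2.
For λ=-1: eigenvector (1,0,0).
For λ=-3: eigenvector (0,1,-1).
For λ=-2: eigenvector (0,1,0).
General solution: c_1e^(-t)(1,0,0) + c_2e^(-3t)(0,1,-1) + c_3e^(-2t)(0,1,0).

x(t) = c_1e^(-t), y(t) = c_2e^(-3t) + c_3e^(-2t), z(t) = -c_2e^(-3t)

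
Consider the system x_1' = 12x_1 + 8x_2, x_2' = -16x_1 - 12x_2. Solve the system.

Coefficient matrix A = [[12, 8], [-16, -12]].
Characteristic polynomial det(A - λI) = λ^2 - 16 = 0.
Eigenvalues λ = 4, -4.
For λ=4: (A-λI) row 1 is [8, 8], so an eigenvector is (1, -1).
For λ=-4: (A-λI) row 1 is [16, 8], so an eigenvector is (1, -2).
General solution: K_1e^(4t)(1,-1) + K_2e^(-4t)(1,-2).

x_1(t) = K_1e^(4t) + K_2e^(-4t), x_2(t) = -K_1e^(4t) - 2K_2e^(-4t)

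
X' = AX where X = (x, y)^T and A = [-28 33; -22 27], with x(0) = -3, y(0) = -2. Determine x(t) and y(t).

Coefficient matrix A = [[-28, 33], [-22, 27]].
Characteristic polynomial det(A - λI) = λ^2 + λ - 30 = 0.
Eigenvalues λ = 5, -6.
For λ=5: (A-λI) row 1 is [-33, 33], so an eigenvector is (-1, -1).
For λ=-6: (A-λI) row 1 is [-22, 33], so an eigenvector is (-3, -2).
General solution: C_1e^(5t)(-1,-1) + C_2e^(-6t)(-3,-2).
Applying x(0)=-3, y(0)=-2 gives C_1=0, C_2=1.

x(t) = -3e^(-6t), y(t) = -2e^(-6t)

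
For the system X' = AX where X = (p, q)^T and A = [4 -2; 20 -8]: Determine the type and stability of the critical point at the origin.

A = [[4,-2],[20,-8]]; det(A-λI) = λ^2 + 4λ + 8.
λ = -2 ± 2i: negative real part.

stable spiral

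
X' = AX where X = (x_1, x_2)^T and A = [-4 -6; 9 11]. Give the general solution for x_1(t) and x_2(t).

Coefficient matrix A = [[-4, -6], [9, 11]].
Characteristic polynomial det(A - λI) = λ^2 - 7λ + 10 = 0.
Eigenvalues λ = 5, 2.
For λ=5: (A-λI) row 1 is [-9, -6], so an eigenvector is (-2, 3).
For λ=2: (A-λI) row 1 is [-6, -6], so an eigenvector is (1, -1).
General solution: K_1e^(5t)(-2,3) + K_2e^(2t)(1,-1).

x_1(t) = -2K_1e^(5t) + K_2e^(2t), x_2(t) = 3K_1e^(5t) - K_2e^(2t)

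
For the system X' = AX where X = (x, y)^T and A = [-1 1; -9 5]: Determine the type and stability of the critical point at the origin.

A = [[-1,1],[-9,5]]; det(A-λI) = λ^2 - 4λ + 4.
repeated λ = 2 with a single eigenvector.

unstable improper node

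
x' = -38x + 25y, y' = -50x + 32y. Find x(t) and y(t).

Coefficient matrix A = [[-38, 25], [-50, 32]].
Characteristic polynomial det(A - λI) = λ^2 + 6λ + 34 = 0.
Eigenvalues λ = -3 ± 5i (complex conjugate pair).
For λ=-3+5i: an eigenvector is (1,1) - i(-2,-3) = (1 + 2i, 1 + 3i).
A real fundamental pair from Re and Im of e^((-3+5i)t)v: X_1 = e^(-3t)(cos(5t)·(1,1) + sin(5t)·(-2,-3)), X_2 = e^(-3t)(sin(5t)·(1,1) - cos(5t)·(-2,-3)).
General solution: K_1X_1 + K_2X_2.

x(t) = -2K_1e^(-3t)sin(5t) + K_1e^(-3t)cos(5t) + K_2e^(-3t)sin(5t) + 2K_2e^(-3t)cos(5t), y(t) = -3K_1e^(-3t)sin(5t) + K_1e^(-3t)cos(5t) + K_2e^(-3t)sin(5t) + 3K_2e^(-3t)cos(5t)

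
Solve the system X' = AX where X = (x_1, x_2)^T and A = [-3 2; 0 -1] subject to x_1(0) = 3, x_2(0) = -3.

x_1(t) = -3e^(-t) + 6e^(-3t), x_2(t) = -3e^(-t)

Coefficient matrix A = [[-3, 2], [0, -1]].
Characteristic polynomial det(A - λI) = λ^2 + 4λ + 3 = 0.
Eigenvalues λ = -1, -3.
For λ=-1: (A-λI) row 1 is [-2, 2], so an eigenvector is (1, 1).
For λ=-3: (A-λI) row 1 is [0, 2], so an eigenvector is (-1, 0).
General solution: c_1e^(-t)(1,1) + c_2e^(-3t)(-1,0).
Applying x_1(0)=3, x_2(0)=-3 gives c_1=-3, c_2=-6.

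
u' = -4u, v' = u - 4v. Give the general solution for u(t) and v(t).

Coefficient matrix A = [[-4, 0], [1, -4]].
Characteristic polynomial det(A - λI) = λ^2 + 8λ + 16 = 0.
Single eigenvalue λ = -4 with algebraic multiplicity 2.
Eigenvector v = (0,-1); generalized eigenvector w with (A-λI)w=v is (-1,3).
General solution: e^(-4t)[c_1·v + c_2·(t·v + w)].

u(t) = -c_2e^(-4t), v(t) = -c_1e^(-4t) - c_2te^(-4t) + 3c_2e^(-4t)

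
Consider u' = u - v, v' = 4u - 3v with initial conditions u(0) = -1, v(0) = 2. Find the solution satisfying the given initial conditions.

Coefficient matrix A = [[1, -1], [4, -3]].
Characteristic polynomial det(A - λI) = λ^2 + 2λ + 1 = 0.
Single eigenvalue λ = -1 with algebraic multiplicity 2.
Eigenvector v = (-1,-2); generalized eigenvector w with (A-λI)w=v is (-2,-3).
General solution: e^(-t)[c_1·v + c_2·(t·v + w)].
Applying u(0)=-1, v(0)=2 gives c_1=-7, c_2=4.

u(t) = -4te^(-t) - e^(-t), v(t) = -8te^(-t) + 2e^(-t)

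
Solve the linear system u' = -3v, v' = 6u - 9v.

u(t) = -K_1e^(-6t) + K_2e^(-3t), v(t) = -2K_1e^(-6t) + K_2e^(-3t)

Coefficient matrix A = [[0, -3], [6, -9]].
Characteristic polynomial det(A - λI) = λ^2 + 9λ + 18 = 0.
Eigenvalues λ = -6, -3.
For λ=-6: (A-λI) row 1 is [6, -3], so an eigenvector is (-1, -2).
For λ=-3: (A-λI) row 1 is [3, -3], so an eigenvector is (1, 1).
General solution: K_1e^(-6t)(-1,-2) + K_2e^(-3t)(1,1).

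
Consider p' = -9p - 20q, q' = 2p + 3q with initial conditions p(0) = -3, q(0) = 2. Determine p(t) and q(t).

p(t) = -11e^(-3t)sin(2t) - 3e^(-3t)cos(2t), q(t) = 3e^(-3t)sin(2t) + 2e^(-3t)cos(2t)

Coefficient matrix A = [[-9, -20], [2, 3]].
Characteristic polynomial det(A - λI) = λ^2 + 6λ + 13 = 0.
Eigenvalues λ = -3 ± 2i (complex conjugate pair).
For λ=-3+2i: an eigenvector is (1,0) - i(-3,1) = (1 + 3i, 0 - i).
A real fundamental pair from Re and Im of e^((-3+2i)t)v: X_1 = e^(-3t)(cos(2t)·(1,0) + sin(2t)·(-3,1)), X_2 = e^(-3t)(sin(2t)·(1,0) - cos(2t)·(-3,1)).
General solution: C_1X_1 + C_2X_2.
Applying p(0)=-3, q(0)=2 gives C_1=3, C_2=-2.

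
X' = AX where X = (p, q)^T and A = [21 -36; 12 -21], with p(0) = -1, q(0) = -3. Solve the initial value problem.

Coefficient matrix A = [[21, -36], [12, -21]].
Characteristic polynomial det(A - λI) = λ^2 - 9 = 0.
Eigenvalues λ = 3, -3.
For λ=3: (A-λI) row 1 is [18, -36], so an eigenvector is (-2, -1).
For λ=-3: (A-λI) row 1 is [24, -36], so an eigenvector is (-3, -2).
General solution: C_1e^(3t)(-2,-1) + C_2e^(-3t)(-3,-2).
Applying p(0)=-1, q(0)=-3 gives C_1=-7, C_2=5.

p(t) = 14e^(3t) - 15e^(-3t), q(t) = 7e^(3t) - 10e^(-3t)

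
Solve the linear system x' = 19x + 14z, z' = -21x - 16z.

Coefficient matrix A = [[19, 14], [-21, -16]].
Characteristic polynomial det(A - λI) = λ^2 - 3λ - 10 = 0.
Eigenvalues λ = 5, -2.
For λ=5: (A-λI) row 1 is [14, 14], so an eigenvector is (-1, 1).
For λ=-2: (A-λI) row 1 is [21, 14], so an eigenvector is (2, -3).
General solution: C_1e^(5t)(-1,1) + C_2e^(-2t)(2,-3).

x(t) = -C_1e^(5t) + 2C_2e^(-2t), z(t) = C_1e^(5t) - 3C_2e^(-2t)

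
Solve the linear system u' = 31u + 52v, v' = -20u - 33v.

u(t) = -2c_1e^(-t)sin(4t) + 3c_1e^(-t)cos(4t) + 3c_2e^(-t)sin(4t) + 2c_2e^(-t)cos(4t), v(t) = c_1e^(-t)sin(4t) - 2c_1e^(-t)cos(4t) - 2c_2e^(-t)sin(4t) - c_2e^(-t)cos(4t)

Coefficient matrix A = [[31, 52], [-20, -33]].
Characteristic polynomial det(A - λI) = λ^2 + 2λ + 17 = 0.
Eigenvalues λ = -1 ± 4i (complex conjugate pair).
For λ=-1+4i: an eigenvector is (3,-2) - i(-2,1) = (3 + 2i, -2 - i).
A real fundamental pair from Re and Im of e^((-1+4i)t)v: X_1 = e^(-t)(cos(4t)·(3,-2) + sin(4t)·(-2,1)), X_2 = e^(-t)(sin(4t)·(3,-2) - cos(4t)·(-2,1)).
General solution: c_1X_1 + c_2X_2.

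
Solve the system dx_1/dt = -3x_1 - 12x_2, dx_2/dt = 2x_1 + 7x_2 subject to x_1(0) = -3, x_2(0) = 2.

x_1(t) = -6e^(3t) + 3e^(t), x_2(t) = 3e^(3t) - e^(t)

Coefficient matrix A = [[-3, -12], [2, 7]].
Characteristic polynomial det(A - λI) = λ^2 - 4λ + 3 = 0.
Eigenvalues λ = 1, 3.
For λ=1: (A-λI) row 1 is [-4, -12], so an eigenvector is (3, -1).
For λ=3: (A-λI) row 1 is [-6, -12], so an eigenvector is (2, -1).
General solution: C_1e^(t)(3,-1) + C_2e^(3t)(2,-1).
Applying x_1(0)=-3, x_2(0)=2 gives C_1=1, C_2=-3.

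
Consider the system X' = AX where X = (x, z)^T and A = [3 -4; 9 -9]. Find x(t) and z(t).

Coefficient matrix A = [[3, -4], [9, -9]].
Characteristic polynomial det(A - λI) = λ^2 + 6λ + 9 = 0.
Single eigenvalue λ = -3 with algebraic multiplicity 2.
Eigenvector v = (2,3); generalized eigenvector w with (A-λI)w=v is (1,1).
General solution: e^(-3t)[C_1·v + C_2·(t·v + w)].

x(t) = 2C_1e^(-3t) + 2C_2te^(-3t) + C_2e^(-3t), z(t) = 3C_1e^(-3t) + 3C_2te^(-3t) + C_2e^(-3t)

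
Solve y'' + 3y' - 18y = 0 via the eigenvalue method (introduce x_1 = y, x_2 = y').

y(t) = c_1e^(3t) + c_2e^(-6t)

Let x_1 = y, x_2 = y'. Then x_1' = x_2 and x_2' = 18x_1 - 3x_2.
A = [[0,1],[18,-3]]; det(A-λI) = λ^2 + 3λ - 18.
Eigenvalues λ = 3, -6 with eigenvectors (1,3), (1,-6).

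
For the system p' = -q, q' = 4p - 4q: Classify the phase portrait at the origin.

stable improper node

A = [[0,-1],[4,-4]]; det(A-λI) = λ^2 + 4λ + 4.
repeated λ = -2 with a single eigenvector.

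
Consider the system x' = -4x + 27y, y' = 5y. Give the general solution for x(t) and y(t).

x(t) = -3K_1e^(5t) - K_2e^(-4t), y(t) = -K_1e^(5t)

Coefficient matrix A = [[-4, 27], [0, 5]].
Characteristic polynomial det(A - λI) = λ^2 - λ - 20 = 0.
Eigenvalues λ = 5, -4.
For λ=5: (A-λI) row 1 is [-9, 27], so an eigenvector is (-3, -1).
For λ=-4: (A-λI) row 1 is [0, 27], so an eigenvector is (-1, 0).
General solution: K_1e^(5t)(-3,-1) + K_2e^(-4t)(-1,0).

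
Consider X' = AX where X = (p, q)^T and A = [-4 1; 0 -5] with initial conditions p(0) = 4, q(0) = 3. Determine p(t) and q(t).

Coefficient matrix A = [[-4, 1], [0, -5]].
Characteristic polynomial det(A - λI) = λ^2 + 9λ + 20 = 0.
Eigenvalues λ = -5, -4.
For λ=-5: (A-λI) row 1 is [1, 1], so an eigenvector is (1, -1).
For λ=-4: (A-λI) row 1 is [0, 1], so an eigenvector is (-1, 0).
General solution: C_1e^(-5t)(1,-1) + C_2e^(-4t)(-1,0).
Applying p(0)=4, q(0)=3 gives C_1=-3, C_2=-7.

p(t) = 7e^(-4t) - 3e^(-5t), q(t) = 3e^(-5t)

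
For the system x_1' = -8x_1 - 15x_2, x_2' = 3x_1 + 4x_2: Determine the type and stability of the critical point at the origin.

stable spiral

A = [[-8,-15],[3,4]]; det(A-λI) = λ^2 + 4λ + 13.
λ = -2 ± 3i: negative real part.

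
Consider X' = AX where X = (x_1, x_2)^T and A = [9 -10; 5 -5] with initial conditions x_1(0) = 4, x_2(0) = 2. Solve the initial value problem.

x_1(t) = 8e^(2t)sin(t) + 4e^(2t)cos(t), x_2(t) = 6e^(2t)sin(t) + 2e^(2t)cos(t)

Coefficient matrix A = [[9, -10], [5, -5]].
Characteristic polynomial det(A - λI) = λ^2 - 4λ + 5 = 0.
Eigenvalues λ = 2 ± i (complex conjugate pair).
For λ=2+i: an eigenvector is (-1,-1) - i(3,2) = (-1 - 3i, -1 - 2i).
A real fundamental pair from Re and Im of e^((2+i)t)v: X_1 = e^(2t)(cos(t)·(-1,-1) + sin(t)·(3,2)), X_2 = e^(2t)(sin(t)·(-1,-1) - cos(t)·(3,2)).
General solution: C_1X_1 + C_2X_2.
Applying x_1(0)=4, x_2(0)=2 gives C_1=2, C_2=-2.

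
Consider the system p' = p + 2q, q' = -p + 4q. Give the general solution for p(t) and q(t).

Coefficient matrix A = [[1, 2], [-1, 4]].
Characteristic polynomial det(A - λI) = λ^2 - 5λ + 6 = 0.
Eigenvalues λ = 2, 3.
For λ=2: (A-λI) row 1 is [-1, 2], so an eigenvector is (2, 1).
For λ=3: (A-λI) row 1 is [-2, 2], so an eigenvector is (-1, -1).
General solution: C_1e^(2t)(2,1) + C_2e^(3t)(-1,-1).

p(t) = 2C_1e^(2t) - C_2e^(3t), q(t) = C_1e^(2t) - C_2e^(3t)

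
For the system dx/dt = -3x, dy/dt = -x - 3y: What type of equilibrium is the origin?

stable improper node

A = [[-3,0],[-1,-3]]; det(A-λI) = λ^2 + 6λ + 9.
repeated λ = -3 with a single eigenvector.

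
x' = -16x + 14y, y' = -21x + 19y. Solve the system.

Coefficient matrix A = [[-16, 14], [-21, 19]].
Characteristic polynomial det(A - λI) = λ^2 - 3λ - 10 = 0.
Eigenvalues λ = 5, -2.
For λ=5: (A-λI) row 1 is [-21, 14], so an eigenvector is (2, 3).
For λ=-2: (A-λI) row 1 is [-14, 14], so an eigenvector is (-1, -1).
General solution: K_1e^(5t)(2,3) + K_2e^(-2t)(-1,-1).

x(t) = 2K_1e^(5t) - K_2e^(-2t), y(t) = 3K_1e^(5t) - K_2e^(-2t)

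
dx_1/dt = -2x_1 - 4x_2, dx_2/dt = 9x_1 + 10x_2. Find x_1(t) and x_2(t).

Coefficient matrix A = [[-2, -4], [9, 10]].
Characteristic polynomial det(A - λI) = λ^2 - 8λ + 16 = 0.
Single eigenvalue λ = 4 with algebraic multiplicity 2.
Eigenvector v = (2,-3); generalized eigenvector w with (A-λI)w=v is (1,-2).
General solution: e^(4t)[K_1·v + K_2·(t·v + w)].

x_1(t) = 2K_1e^(4t) + 2K_2te^(4t) + K_2e^(4t), x_2(t) = -3K_1e^(4t) - 3K_2te^(4t) - 2K_2e^(4t)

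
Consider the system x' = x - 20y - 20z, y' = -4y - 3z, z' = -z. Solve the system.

Coefficient matrix A = [[1, -20, -20], [0, -4, -3], [0, 0, -1]].
det(A - λI) = 0 gives eigenvalues λ = 1, -4, -1.
For λ=1: eigenvector (1,0,0).
For λ=-4: eigenvector (4,1,0).
For λ=-1: eigenvector (0,-1,1).
General solution: c_1e^(t)(1,0,0) + c_2e^(-4t)(4,1,0) + c_3e^(-t)(0,-1,1).

x(t) = c_1e^(t) + 4c_2e^(-4t), y(t) = c_2e^(-4t) - c_3e^(-t), z(t) = c_3e^(-t)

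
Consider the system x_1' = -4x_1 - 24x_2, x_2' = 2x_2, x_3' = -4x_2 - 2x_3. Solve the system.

x_1(t) = c_1e^(-4t) - 4c_2e^(2t), x_2(t) = c_2e^(2t), x_3(t) = -c_2e^(2t) + c_3e^(-2t)

Coefficient matrix A = [[-4, -24, 0], [0, 2, 0], [0, -4, -2]].
det(A - λI) = 0 gives eigenvalues λ = -4, 2, -2.
For λ=-4: eigenvector (1,0,0).
For λ=2: eigenvector (-4,1,-1).
For λ=-2: eigenvector (0,0,1).
General solution: c_1e^(-4t)(1,0,0) + c_2e^(2t)(-4,1,-1) + c_3e^(-2t)(0,0,1).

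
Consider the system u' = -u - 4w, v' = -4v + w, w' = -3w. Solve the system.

u(t) = 2C_2e^(-3t) + C_3e^(-t), v(t) = -C_1e^(-4t) + C_2e^(-3t), w(t) = C_2e^(-3t)

Coefficient matrix A = [[-1, 0, -4], [0, -4, 1], [0, 0, -3]].
det(A - λI) = 0 gives eigenvalues λ = -4, -3, -1.
For λ=-4: eigenvector (0,-1,0).
For λ=-3: eigenvector (2,1,1).
For λ=-1: eigenvector (1,0,0).
General solution: C_1e^(-4t)(0,-1,0) + C_2e^(-3t)(2,1,1) + C_3e^(-t)(1,0,0).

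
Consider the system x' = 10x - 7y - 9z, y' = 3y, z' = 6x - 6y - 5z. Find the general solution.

x(t) = 3K_1e^(4t) + K_2e^(t) + K_3e^(3t), y(t) = K_3e^(3t), z(t) = 2K_1e^(4t) + K_2e^(t)

Coefficient matrix A = [[10, -7, -9], [0, 3, 0], [6, -6, -5]].
det(A - λI) = 0 gives eigenvalues λ = 4, 1, 3.
For λ=4: eigenvector (3,0,2).
For λ=1: eigenvector (1,0,1).
For λ=3: eigenvector (1,1,0).
General solution: K_1e^(4t)(3,0,2) + K_2e^(t)(1,0,1) + K_3e^(3t)(1,1,0).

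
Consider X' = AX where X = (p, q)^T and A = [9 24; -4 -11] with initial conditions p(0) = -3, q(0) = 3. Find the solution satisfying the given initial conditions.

Coefficient matrix A = [[9, 24], [-4, -11]].
Characteristic polynomial det(A - λI) = λ^2 + 2λ - 3 = 0.
Eigenvalues λ = 1, -3.
For λ=1: (A-λI) row 1 is [8, 24], so an eigenvector is (3, -1).
For λ=-3: (A-λI) row 1 is [12, 24], so an eigenvector is (2, -1).
General solution: c_1e^(t)(3,-1) + c_2e^(-3t)(2,-1).
Applying p(0)=-3, q(0)=3 gives c_1=3, c_2=-6.

p(t) = 9e^(t) - 12e^(-3t), q(t) = -3e^(t) + 6e^(-3t)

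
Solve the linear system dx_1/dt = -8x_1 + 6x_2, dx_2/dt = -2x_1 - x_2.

Coefficient matrix A = [[-8, 6], [-2, -1]].
Characteristic polynomial det(A - λI) = λ^2 + 9λ + 20 = 0.
Eigenvalues λ = -5, -4.
For λ=-5: (A-λI) row 1 is [-3, 6], so an eigenvector is (2, 1).
For λ=-4: (A-λI) row 1 is [-4, 6], so an eigenvector is (-3, -2).
General solution: K_1e^(-5t)(2,1) + K_2e^(-4t)(-3,-2).

x_1(t) = 2K_1e^(-5t) - 3K_2e^(-4t), x_2(t) = K_1e^(-5t) - 2K_2e^(-4t)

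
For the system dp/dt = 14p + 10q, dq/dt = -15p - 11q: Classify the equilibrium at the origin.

saddle

A = [[14,10],[-15,-11]]; det(A-λI) = λ^2 - 3λ - 4.
λ = -1, 4: opposite signs.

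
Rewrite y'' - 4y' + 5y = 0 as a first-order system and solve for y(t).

y(t) = K_1e^(2t)cos(t) + K_2e^(2t)sin(t)

Let x_1 = y, x_2 = y'. Then x_1' = x_2 and x_2' = -5x_1 + 4x_2.
A = [[0,1],[-5,4]]; det(A-λI) = λ^2 - 4λ + 5.
Eigenvalues λ = 2 ± i.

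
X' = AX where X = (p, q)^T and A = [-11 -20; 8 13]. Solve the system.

Coefficient matrix A = [[-11, -20], [8, 13]].
Characteristic polynomial det(A - λI) = λ^2 - 2λ + 17 = 0.
Eigenvalues λ = 1 ± 4i (complex conjugate pair).
For λ=1+4i: an eigenvector is (2,-1) - i(-1,1) = (2 + i, -1 - i).
A real fundamental pair from Re and Im of e^((1+4i)t)v: X_1 = e^(t)(cos(4t)·(2,-1) + sin(4t)·(-1,1)), X_2 = e^(t)(sin(4t)·(2,-1) - cos(4t)·(-1,1)).
General solution: K_1X_1 + K_2X_2.

p(t) = -K_1e^(t)sin(4t) + 2K_1e^(t)cos(4t) + 2K_2e^(t)sin(4t) + K_2e^(t)cos(4t), q(t) = K_1e^(t)sin(4t) - K_1e^(t)cos(4t) - K_2e^(t)sin(4t) - K_2e^(t)cos(4t)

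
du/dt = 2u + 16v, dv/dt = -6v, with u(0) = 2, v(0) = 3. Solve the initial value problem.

Coefficient matrix A = [[2, 16], [0, -6]].
Characteristic polynomial det(A - λI) = λ^2 + 4λ - 12 = 0.
Eigenvalues λ = 2, -6.
For λ=2: (A-λI) row 1 is [0, 16], so an eigenvector is (1, 0).
For λ=-6: (A-λI) row 1 is [8, 16], so an eigenvector is (2, -1).
General solution: c_1e^(2t)(1,0) + c_2e^(-6t)(2,-1).
Applying u(0)=2, v(0)=3 gives c_1=8, c_2=-3.

u(t) = 8e^(2t) - 6e^(-6t), v(t) = 3e^(-6t)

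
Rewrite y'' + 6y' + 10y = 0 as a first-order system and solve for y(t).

y(t) = c_1e^(-3t)cos(t) + c_2e^(-3t)sin(t)

Let x_1 = y, x_2 = y'. Then x_1' = x_2 and x_2' = -10x_1 - 6x_2.
A = [[0,1],[-10,-6]]; det(A-λI) = λ^2 + 6λ + 10.
Eigenvalues λ = -3 ± i.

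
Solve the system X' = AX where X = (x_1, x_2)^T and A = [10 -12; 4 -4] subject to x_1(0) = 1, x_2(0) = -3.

x_1(t) = 22e^(4t) - 21e^(2t), x_2(t) = 11e^(4t) - 14e^(2t)

Coefficient matrix A = [[10, -12], [4, -4]].
Characteristic polynomial det(A - λI) = λ^2 - 6λ + 8 = 0.
Eigenvalues λ = 4, 2.
For λ=4: (A-λI) row 1 is [6, -12], so an eigenvector is (-2, -1).
For λ=2: (A-λI) row 1 is [8, -12], so an eigenvector is (3, 2).
General solution: C_1e^(4t)(-2,-1) + C_2e^(2t)(3,2).
Applying x_1(0)=1, x_2(0)=-3 gives C_1=-11, C_2=-7.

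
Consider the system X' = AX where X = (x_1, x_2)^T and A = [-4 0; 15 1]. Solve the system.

Coefficient matrix A = [[-4, 0], [15, 1]].
Characteristic polynomial det(A - λI) = λ^2 + 3λ - 4 = 0.
Eigenvalues λ = -4, 1.
For λ=-4: (A-λI) row 2 is [15, 5], so an eigenvector is (1, -3).
For λ=1: (A-λI) row 1 is [-5, 0], so an eigenvector is (0, 1).
General solution: K_1e^(-4t)(1,-3) + K_2e^(t)(0,1).

x_1(t) = K_1e^(-4t), x_2(t) = -3K_1e^(-4t) + K_2e^(t)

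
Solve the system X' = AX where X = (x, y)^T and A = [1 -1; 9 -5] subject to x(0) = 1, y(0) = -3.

Coefficient matrix A = [[1, -1], [9, -5]].
Characteristic polynomial det(A - λI) = λ^2 + 4λ + 4 = 0.
Single eigenvalue λ = -2 with algebraic multiplicity 2.
Eigenvector v = (1,3); generalized eigenvector w with (A-λI)w=v is (1,2).
General solution: e^(-2t)[K_1·v + K_2·(t·v + w)].
Applying x(0)=1, y(0)=-3 gives K_1=-5, K_2=6.

x(t) = 6te^(-2t) + e^(-2t), y(t) = 18te^(-2t) - 3e^(-2t)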